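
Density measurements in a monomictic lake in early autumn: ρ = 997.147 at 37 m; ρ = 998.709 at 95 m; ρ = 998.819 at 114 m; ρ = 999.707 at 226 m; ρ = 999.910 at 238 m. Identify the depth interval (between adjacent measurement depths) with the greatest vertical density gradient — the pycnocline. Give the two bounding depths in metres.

Compute the density gradient over each adjacent pair:
  37–95 m: Δρ/Δz = 1.562/58 = 0.027 kg m⁻⁴
  95–114 m: Δρ/Δz = 0.110/19 = 5.8 × 10⁻³ kg m⁻⁴
  114–226 m: Δρ/Δz = 0.888/112 = 7.9 × 10⁻³ kg m⁻⁴
  226–238 m: Δρ/Δz = 0.203/12 = 0.017 kg m⁻⁴
The largest gradient is in the 37–95 m interval — the pycnocline.

37–95 m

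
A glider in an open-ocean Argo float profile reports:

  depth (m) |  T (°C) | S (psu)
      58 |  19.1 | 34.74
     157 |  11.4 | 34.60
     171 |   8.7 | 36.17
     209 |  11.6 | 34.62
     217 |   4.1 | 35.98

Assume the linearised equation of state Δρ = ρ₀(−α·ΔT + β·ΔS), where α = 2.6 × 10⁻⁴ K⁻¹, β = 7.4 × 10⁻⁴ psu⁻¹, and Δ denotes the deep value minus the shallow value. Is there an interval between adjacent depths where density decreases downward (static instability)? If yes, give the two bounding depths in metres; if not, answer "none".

Evaluate Δρ/ρ₀ = −αΔT + βΔS across each adjacent pair:
  58–157 m: −αΔT+βΔS = −(2.6 × 10⁻⁴)(-7.7)+(7.4 × 10⁻⁴)(-0.14) = 1.9 × 10⁻³ → stable
  157–171 m: −αΔT+βΔS = −(2.6 × 10⁻⁴)(-2.7)+(7.4 × 10⁻⁴)(+1.57) = 1.9 × 10⁻³ → stable
  171–209 m: −αΔT+βΔS = −(2.6 × 10⁻⁴)(+2.9)+(7.4 × 10⁻⁴)(-1.55) = -1.9 × 10⁻³ → UNSTABLE
  209–217 m: −αΔT+βΔS = −(2.6 × 10⁻⁴)(-7.5)+(7.4 × 10⁻⁴)(+1.36) = 3.0 × 10⁻³ → stable
The 171–209 m interval has Δρ < 0: lighter water underlies denser water.

171–209 m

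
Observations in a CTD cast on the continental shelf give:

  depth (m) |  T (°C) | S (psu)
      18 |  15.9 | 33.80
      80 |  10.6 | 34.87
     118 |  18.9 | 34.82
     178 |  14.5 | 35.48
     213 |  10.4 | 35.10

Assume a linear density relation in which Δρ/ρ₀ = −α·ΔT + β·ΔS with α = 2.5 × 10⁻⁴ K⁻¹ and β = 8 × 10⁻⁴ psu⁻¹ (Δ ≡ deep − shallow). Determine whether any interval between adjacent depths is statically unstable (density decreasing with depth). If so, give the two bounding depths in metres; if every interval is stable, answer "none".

80–118 m

Evaluate Δρ/ρ₀ = −αΔT + βΔS across each adjacent pair:
  18–80 m: −αΔT+βΔS = −(2.5 × 10⁻⁴)(-5.3)+(8 × 10⁻⁴)(+1.07) = 2.2 × 10⁻³ → stable
  80–118 m: −αΔT+βΔS = −(2.5 × 10⁻⁴)(+8.3)+(8 × 10⁻⁴)(-0.05) = -2.1 × 10⁻³ → UNSTABLE
  118–178 m: −αΔT+βΔS = −(2.5 × 10⁻⁴)(-4.4)+(8 × 10⁻⁴)(+0.66) = 1.6 × 10⁻³ → stable
  178–213 m: −αΔT+βΔS = −(2.5 × 10⁻⁴)(-4.1)+(8 × 10⁻⁴)(-0.38) = 7.2 × 10⁻⁴ → stable
The 80–118 m interval has Δρ < 0: lighter water underlies denser water.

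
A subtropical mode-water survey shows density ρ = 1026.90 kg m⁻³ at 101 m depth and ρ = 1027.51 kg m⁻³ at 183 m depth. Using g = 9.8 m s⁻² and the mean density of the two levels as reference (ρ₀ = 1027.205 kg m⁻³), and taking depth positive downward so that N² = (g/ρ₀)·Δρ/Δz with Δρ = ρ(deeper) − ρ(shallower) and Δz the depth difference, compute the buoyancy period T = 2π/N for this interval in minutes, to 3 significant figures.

Δρ = 1027.51 − 1026.90 = 0.61 kg m⁻³ over Δz = 183 − 101 = 82 m.
N² = (9.8/1027.205) × (0.61/82) = 7.0972 × 10⁻⁵ s⁻².
N = √(7.0972 × 10⁻⁵) = 8.4245 × 10⁻³ rad s⁻¹, so T = 2π/N = 745.82 s = 12.430 min ≈ 12.4 min.
Since Δρ > 0 the layer is stably stratified.

12.4 min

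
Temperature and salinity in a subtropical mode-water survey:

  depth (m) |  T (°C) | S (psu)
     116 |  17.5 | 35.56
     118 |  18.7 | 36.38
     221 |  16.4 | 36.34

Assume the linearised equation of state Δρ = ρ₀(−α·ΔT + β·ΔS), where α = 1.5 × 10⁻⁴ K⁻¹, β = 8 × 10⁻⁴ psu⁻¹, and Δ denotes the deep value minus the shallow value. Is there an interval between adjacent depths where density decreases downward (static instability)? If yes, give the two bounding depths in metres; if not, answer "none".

none

Evaluate Δρ/ρ₀ = −αΔT + βΔS across each adjacent pair:
  116–118 m: −αΔT+βΔS = −(1.5 × 10⁻⁴)(+1.2)+(8 × 10⁻⁴)(+0.82) = 4.8 × 10⁻⁴ → stable
  118–221 m: −αΔT+βΔS = −(1.5 × 10⁻⁴)(-2.3)+(8 × 10⁻⁴)(-0.04) = 3.1 × 10⁻⁴ → stable
Every interval has Δρ > 0: the column is stably stratified throughout.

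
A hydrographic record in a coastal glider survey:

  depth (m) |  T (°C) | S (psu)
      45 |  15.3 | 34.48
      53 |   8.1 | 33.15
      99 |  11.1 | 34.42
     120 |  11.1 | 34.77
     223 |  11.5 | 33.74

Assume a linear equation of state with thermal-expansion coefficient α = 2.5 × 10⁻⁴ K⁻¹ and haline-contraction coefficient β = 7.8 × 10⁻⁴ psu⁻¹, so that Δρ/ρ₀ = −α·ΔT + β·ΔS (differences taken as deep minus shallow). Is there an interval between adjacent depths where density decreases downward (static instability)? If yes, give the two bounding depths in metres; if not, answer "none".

Evaluate Δρ/ρ₀ = −αΔT + βΔS across each adjacent pair:
  45–53 m: −αΔT+βΔS = −(2.5 × 10⁻⁴)(-7.2)+(7.8 × 10⁻⁴)(-1.33) = 7.6 × 10⁻⁴ → stable
  53–99 m: −αΔT+βΔS = −(2.5 × 10⁻⁴)(+3.0)+(7.8 × 10⁻⁴)(+1.27) = 2.4 × 10⁻⁴ → stable
  99–120 m: −αΔT+βΔS = −(2.5 × 10⁻⁴)(+0.0)+(7.8 × 10⁻⁴)(+0.35) = 2.7 × 10⁻⁴ → stable
  120–223 m: −αΔT+βΔS = −(2.5 × 10⁻⁴)(+0.4)+(7.8 × 10⁻⁴)(-1.03) = -9.0 × 10⁻⁴ → UNSTABLE
The 120–223 m interval has Δρ < 0: lighter water underlies denser water.

120–223 m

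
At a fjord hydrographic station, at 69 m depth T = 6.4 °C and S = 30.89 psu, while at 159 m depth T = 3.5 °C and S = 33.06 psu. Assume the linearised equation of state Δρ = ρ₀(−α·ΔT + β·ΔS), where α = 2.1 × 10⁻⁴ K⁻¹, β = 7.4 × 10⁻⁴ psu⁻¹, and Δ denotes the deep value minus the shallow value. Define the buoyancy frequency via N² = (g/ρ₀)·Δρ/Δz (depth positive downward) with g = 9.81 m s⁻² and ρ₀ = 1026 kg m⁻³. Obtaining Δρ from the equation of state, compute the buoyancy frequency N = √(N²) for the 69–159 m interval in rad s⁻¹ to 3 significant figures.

0.0155 rad s⁻¹

ΔT = -2.9 K, ΔS = +2.17 psu (deep − shallow).
Δρ/ρ₀ = −αΔT + βΔS = 6.09 × 10⁻⁴ + 1.6058 × 10⁻³ = 2.2148 × 10⁻³, so Δρ ≈ 2.272 kg m⁻³.
N² = (g/ρ₀)·Δρ/Δz = g·(Δρ/ρ₀)/Δz = 9.81 × 2.2148 × 10⁻³ / 90 = 2.4141 × 10⁻⁴ s⁻².
N = √(2.4141 × 10⁻⁴) = 0.015537 rad s⁻¹ ≈ 0.0155 rad s⁻¹.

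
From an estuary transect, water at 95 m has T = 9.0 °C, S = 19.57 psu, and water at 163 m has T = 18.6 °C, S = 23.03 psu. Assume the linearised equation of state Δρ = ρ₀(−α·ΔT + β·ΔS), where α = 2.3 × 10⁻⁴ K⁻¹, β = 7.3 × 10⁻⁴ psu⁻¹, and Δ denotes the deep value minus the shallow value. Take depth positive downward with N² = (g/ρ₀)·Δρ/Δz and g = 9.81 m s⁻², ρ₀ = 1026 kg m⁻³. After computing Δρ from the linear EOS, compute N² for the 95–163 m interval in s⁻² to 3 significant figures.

4.58 × 10⁻⁵ s⁻²

ΔT = +9.6 K, ΔS = +3.46 psu (deep − shallow).
Δρ/ρ₀ = −αΔT + βΔS = -2.208 × 10⁻³ + 2.5258 × 10⁻³ = 3.178 × 10⁻⁴, so Δρ ≈ 0.3261 kg m⁻³.
N² = (g/ρ₀)·Δρ/Δz = g·(Δρ/ρ₀)/Δz = 9.81 × 3.178 × 10⁻⁴ / 68 = 4.5847 × 10⁻⁵ s⁻² ≈ 4.58 × 10⁻⁵ s⁻².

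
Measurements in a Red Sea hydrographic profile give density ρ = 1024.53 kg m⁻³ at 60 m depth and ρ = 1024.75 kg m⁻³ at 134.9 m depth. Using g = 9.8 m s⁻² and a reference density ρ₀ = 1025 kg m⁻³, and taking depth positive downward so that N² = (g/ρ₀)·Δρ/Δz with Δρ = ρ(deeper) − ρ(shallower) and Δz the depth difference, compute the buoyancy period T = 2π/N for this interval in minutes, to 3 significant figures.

Δρ = 1024.75 − 1024.53 = 0.22 kg m⁻³ over Δz = 134.9 − 60 = 74.9 m.
N² = (9.8/1025) × (0.22/74.9) = 2.8083 × 10⁻⁵ s⁻².
N = √(2.8083 × 10⁻⁵) = 5.2993 × 10⁻³ rad s⁻¹, so T = 2π/N = 1.1857 × 10³ s = 19.762 min ≈ 19.8 min.

19.8 min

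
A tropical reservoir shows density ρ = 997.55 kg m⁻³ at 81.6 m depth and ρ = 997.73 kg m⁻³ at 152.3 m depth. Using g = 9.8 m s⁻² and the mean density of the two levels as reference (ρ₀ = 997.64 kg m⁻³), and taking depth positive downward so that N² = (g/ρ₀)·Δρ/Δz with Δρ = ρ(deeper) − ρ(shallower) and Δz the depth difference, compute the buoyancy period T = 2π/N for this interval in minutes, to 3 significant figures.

20.9 min

Δρ = 997.73 − 997.55 = 0.18 kg m⁻³ over Δz = 152.3 − 81.6 = 70.7 m.
N² = (9.8/997.64) × (0.18/70.7) = 2.5010 × 10⁻⁵ s⁻².
N = √(2.5010 × 10⁻⁵) = 5.0010 × 10⁻³ rad s⁻¹, so T = 2π/N = 1.2564 × 10³ s = 20.940 min ≈ 20.9 min.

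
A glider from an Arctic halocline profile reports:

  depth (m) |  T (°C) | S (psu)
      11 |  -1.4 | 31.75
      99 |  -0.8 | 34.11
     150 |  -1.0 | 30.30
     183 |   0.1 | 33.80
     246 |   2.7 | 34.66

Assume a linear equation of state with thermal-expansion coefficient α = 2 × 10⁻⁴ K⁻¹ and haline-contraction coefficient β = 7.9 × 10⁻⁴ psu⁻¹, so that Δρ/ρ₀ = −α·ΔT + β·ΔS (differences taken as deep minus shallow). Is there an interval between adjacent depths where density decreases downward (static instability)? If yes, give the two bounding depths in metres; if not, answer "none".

99–150 m

Evaluate Δρ/ρ₀ = −αΔT + βΔS across each adjacent pair:
  11–99 m: −αΔT+βΔS = −(2 × 10⁻⁴)(+0.6)+(7.9 × 10⁻⁴)(+2.36) = 1.7 × 10⁻³ → stable
  99–150 m: −αΔT+βΔS = −(2 × 10⁻⁴)(-0.2)+(7.9 × 10⁻⁴)(-3.81) = -3.0 × 10⁻³ → UNSTABLE
  150–183 m: −αΔT+βΔS = −(2 × 10⁻⁴)(+1.1)+(7.9 × 10⁻⁴)(+3.50) = 2.5 × 10⁻³ → stable
  183–246 m: −αΔT+βΔS = −(2 × 10⁻⁴)(+2.6)+(7.9 × 10⁻⁴)(+0.86) = 1.6 × 10⁻⁴ → stable
The 99–150 m interval has Δρ < 0: lighter water underlies denser water.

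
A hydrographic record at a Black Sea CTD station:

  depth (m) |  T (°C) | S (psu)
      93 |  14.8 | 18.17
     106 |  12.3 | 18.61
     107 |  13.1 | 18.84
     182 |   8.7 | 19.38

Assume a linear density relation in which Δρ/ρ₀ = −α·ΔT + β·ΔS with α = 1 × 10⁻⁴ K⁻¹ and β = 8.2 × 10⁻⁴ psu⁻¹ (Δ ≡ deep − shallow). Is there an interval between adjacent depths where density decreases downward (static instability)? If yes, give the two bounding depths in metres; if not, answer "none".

none

Evaluate Δρ/ρ₀ = −αΔT + βΔS across each adjacent pair:
  93–106 m: −αΔT+βΔS = −(1 × 10⁻⁴)(-2.5)+(8.2 × 10⁻⁴)(+0.44) = 6.1 × 10⁻⁴ → stable
  106–107 m: −αΔT+βΔS = −(1 × 10⁻⁴)(+0.8)+(8.2 × 10⁻⁴)(+0.23) = 1.1 × 10⁻⁴ → stable
  107–182 m: −αΔT+βΔS = −(1 × 10⁻⁴)(-4.4)+(8.2 × 10⁻⁴)(+0.54) = 8.8 × 10⁻⁴ → stable
Every interval has Δρ > 0: the column is stably stratified throughout.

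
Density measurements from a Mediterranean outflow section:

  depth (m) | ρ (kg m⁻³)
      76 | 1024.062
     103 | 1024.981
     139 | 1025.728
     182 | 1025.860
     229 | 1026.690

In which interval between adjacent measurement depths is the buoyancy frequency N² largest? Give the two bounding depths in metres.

76–103 m

Compute the density gradient over each adjacent pair:
  76–103 m: Δρ/Δz = 0.919/27 = 0.034 kg m⁻⁴
  103–139 m: Δρ/Δz = 0.747/36 = 0.021 kg m⁻⁴
  139–182 m: Δρ/Δz = 0.132/43 = 3.1 × 10⁻³ kg m⁻⁴
  182–229 m: Δρ/Δz = 0.830/47 = 0.018 kg m⁻⁴
The largest gradient is in the 76–103 m interval — the pycnocline.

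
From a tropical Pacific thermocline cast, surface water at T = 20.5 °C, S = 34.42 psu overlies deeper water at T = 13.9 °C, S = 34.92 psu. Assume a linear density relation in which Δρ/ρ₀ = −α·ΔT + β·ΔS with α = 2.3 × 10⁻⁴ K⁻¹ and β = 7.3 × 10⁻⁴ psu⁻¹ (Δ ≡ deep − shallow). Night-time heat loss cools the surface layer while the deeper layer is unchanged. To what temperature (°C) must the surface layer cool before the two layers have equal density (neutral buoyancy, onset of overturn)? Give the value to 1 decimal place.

12.3 °C

Neutral buoyancy requires Δρ = 0, i.e. −α(T_deep − T_surf′) + β(S_deep − S_surf) = 0.
T_surf′ = T_deep − (β/α)·ΔS = 13.9 − (7.3 × 10⁻⁴/2.3 × 10⁻⁴)·(+0.50) = 12.313 °C.
Cooling required: 20.5 − (12.313) = 8.187 °C.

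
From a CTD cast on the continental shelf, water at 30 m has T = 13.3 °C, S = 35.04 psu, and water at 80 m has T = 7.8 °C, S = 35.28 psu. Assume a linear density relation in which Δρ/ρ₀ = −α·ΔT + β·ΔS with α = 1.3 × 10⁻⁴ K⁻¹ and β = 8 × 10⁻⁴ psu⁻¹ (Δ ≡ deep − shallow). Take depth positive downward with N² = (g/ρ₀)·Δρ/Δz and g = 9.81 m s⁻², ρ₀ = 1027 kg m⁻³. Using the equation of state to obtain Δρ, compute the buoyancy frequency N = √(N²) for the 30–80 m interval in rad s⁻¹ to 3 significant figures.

0.0133 rad s⁻¹

ΔT = -5.5 K, ΔS = +0.24 psu (deep − shallow).
Δρ/ρ₀ = −αΔT + βΔS = 7.15 × 10⁻⁴ + 1.92 × 10⁻⁴ = 9.07 × 10⁻⁴, so Δρ ≈ 0.9315 kg m⁻³.
N² = (g/ρ₀)·Δρ/Δz = g·(Δρ/ρ₀)/Δz = 9.81 × 9.07 × 10⁻⁴ / 50 = 1.7795 × 10⁻⁴ s⁻².
N = √(1.7795 × 10⁻⁴) = 0.013340 rad s⁻¹ ≈ 0.0133 rad s⁻¹.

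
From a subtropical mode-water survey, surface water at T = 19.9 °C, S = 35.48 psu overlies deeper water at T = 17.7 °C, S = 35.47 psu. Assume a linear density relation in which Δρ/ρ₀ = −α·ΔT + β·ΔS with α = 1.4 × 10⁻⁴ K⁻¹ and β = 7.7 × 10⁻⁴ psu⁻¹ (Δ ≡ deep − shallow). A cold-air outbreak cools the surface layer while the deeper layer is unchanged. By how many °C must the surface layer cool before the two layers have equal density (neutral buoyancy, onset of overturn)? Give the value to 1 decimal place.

Neutral buoyancy requires Δρ = 0, i.e. −α(T_deep − T_surf′) + β(S_deep − S_surf) = 0.
T_surf′ = T_deep − (β/α)·ΔS = 17.7 − (7.7 × 10⁻⁴/1.4 × 10⁻⁴)·(-0.01) = 17.755 °C.
Cooling required: 19.9 − (17.755) = 2.145 °C.

2.1 °C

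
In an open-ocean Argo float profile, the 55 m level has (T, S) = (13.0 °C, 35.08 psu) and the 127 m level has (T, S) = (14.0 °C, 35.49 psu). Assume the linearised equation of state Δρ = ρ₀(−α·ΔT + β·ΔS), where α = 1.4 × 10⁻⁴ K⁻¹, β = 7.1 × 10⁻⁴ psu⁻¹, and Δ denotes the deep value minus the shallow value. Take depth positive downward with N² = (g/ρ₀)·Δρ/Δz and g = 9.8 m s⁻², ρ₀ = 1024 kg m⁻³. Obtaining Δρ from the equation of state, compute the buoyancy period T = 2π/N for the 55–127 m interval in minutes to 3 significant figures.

ΔT = +1.0 K, ΔS = +0.41 psu (deep − shallow).
Δρ/ρ₀ = −αΔT + βΔS = -1.40 × 10⁻⁴ + 2.911 × 10⁻⁴ = 1.511 × 10⁻⁴, so Δρ ≈ 0.1547 kg m⁻³.
N² = (g/ρ₀)·Δρ/Δz = g·(Δρ/ρ₀)/Δz = 9.8 × 1.511 × 10⁻⁴ / 72 = 2.0566 × 10⁻⁵ s⁻².
N = √(2.0566 × 10⁻⁵) = 4.5350 × 10⁻³ rad s⁻¹ → T = 2π/N = 1.3855 × 10³ s = 23.092 min ≈ 23.1 min.

23.1 min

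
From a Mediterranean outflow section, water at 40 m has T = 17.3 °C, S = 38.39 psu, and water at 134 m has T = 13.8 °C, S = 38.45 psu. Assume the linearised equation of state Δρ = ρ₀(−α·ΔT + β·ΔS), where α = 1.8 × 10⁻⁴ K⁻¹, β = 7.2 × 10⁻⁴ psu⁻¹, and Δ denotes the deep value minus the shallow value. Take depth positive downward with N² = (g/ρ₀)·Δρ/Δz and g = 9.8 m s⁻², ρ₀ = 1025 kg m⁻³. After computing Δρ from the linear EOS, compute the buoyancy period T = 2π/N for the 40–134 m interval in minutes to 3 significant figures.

12.5 min

ΔT = -3.5 K, ΔS = +0.06 psu (deep − shallow).
Δρ/ρ₀ = −αΔT + βΔS = 6.30 × 10⁻⁴ + 4.32 × 10⁻⁵ = 6.732 × 10⁻⁴, so Δρ ≈ 0.6900 kg m⁻³.
N² = (g/ρ₀)·Δρ/Δz = g·(Δρ/ρ₀)/Δz = 9.8 × 6.732 × 10⁻⁴ / 94 = 7.0185 × 10⁻⁵ s⁻².
N = √(7.0185 × 10⁻⁵) = 8.3776 × 10⁻³ rad s⁻¹ → T = 2π/N = 750.00 s = 12.500 min ≈ 12.5 min.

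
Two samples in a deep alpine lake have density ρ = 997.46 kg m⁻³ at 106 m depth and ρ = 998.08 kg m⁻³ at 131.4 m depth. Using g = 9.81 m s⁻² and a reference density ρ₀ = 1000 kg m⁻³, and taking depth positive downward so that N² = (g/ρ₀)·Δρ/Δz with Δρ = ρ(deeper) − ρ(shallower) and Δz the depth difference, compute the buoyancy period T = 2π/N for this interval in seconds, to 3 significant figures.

406 s

Δρ = 998.08 − 997.46 = 0.62 kg m⁻³ over Δz = 131.4 − 106 = 25.4 m.
N² = (9.81/1000) × (0.62/25.4) = 2.3946 × 10⁻⁴ s⁻².
N = √(2.3946 × 10⁻⁴) = 0.015474 rad s⁻¹, so T = 2π/N = 406.05 s ≈ 406 s.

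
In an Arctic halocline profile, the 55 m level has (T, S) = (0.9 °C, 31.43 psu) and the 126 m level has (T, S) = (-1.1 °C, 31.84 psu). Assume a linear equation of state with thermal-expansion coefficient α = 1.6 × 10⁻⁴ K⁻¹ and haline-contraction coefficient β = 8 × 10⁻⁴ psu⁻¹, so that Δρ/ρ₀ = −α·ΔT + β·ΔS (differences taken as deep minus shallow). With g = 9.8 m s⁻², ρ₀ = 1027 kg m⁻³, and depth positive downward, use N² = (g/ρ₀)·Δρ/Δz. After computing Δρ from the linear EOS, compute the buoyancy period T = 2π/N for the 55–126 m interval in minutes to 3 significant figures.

11.1 min

ΔT = -2.0 K, ΔS = +0.41 psu (deep − shallow).
Δρ/ρ₀ = −αΔT + βΔS = 3.20 × 10⁻⁴ + 3.28 × 10⁻⁴ = 6.48 × 10⁻⁴, so Δρ ≈ 0.6655 kg m⁻³.
N² = (g/ρ₀)·Δρ/Δz = g·(Δρ/ρ₀)/Δz = 9.8 × 6.48 × 10⁻⁴ / 71 = 8.9442 × 10⁻⁵ s⁻².
N = √(8.9442 × 10⁻⁵) = 9.4574 × 10⁻³ rad s⁻¹ → T = 2π/N = 664.37 s = 11.073 min ≈ 11.1 min.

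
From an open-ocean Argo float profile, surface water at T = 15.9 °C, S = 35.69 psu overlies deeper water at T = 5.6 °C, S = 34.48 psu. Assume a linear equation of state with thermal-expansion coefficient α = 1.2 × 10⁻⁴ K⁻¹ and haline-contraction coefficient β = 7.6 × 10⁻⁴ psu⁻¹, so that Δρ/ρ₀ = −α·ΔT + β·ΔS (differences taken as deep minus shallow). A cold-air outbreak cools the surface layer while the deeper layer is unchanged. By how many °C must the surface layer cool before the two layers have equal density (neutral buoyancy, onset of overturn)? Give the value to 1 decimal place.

2.6 °C

Neutral buoyancy requires Δρ = 0, i.e. −α(T_deep − T_surf′) + β(S_deep − S_surf) = 0.
T_surf′ = T_deep − (β/α)·ΔS = 5.6 − (7.6 × 10⁻⁴/1.2 × 10⁻⁴)·(-1.21) = 13.263 °C.
Cooling required: 15.9 − (13.263) = 2.637 °C.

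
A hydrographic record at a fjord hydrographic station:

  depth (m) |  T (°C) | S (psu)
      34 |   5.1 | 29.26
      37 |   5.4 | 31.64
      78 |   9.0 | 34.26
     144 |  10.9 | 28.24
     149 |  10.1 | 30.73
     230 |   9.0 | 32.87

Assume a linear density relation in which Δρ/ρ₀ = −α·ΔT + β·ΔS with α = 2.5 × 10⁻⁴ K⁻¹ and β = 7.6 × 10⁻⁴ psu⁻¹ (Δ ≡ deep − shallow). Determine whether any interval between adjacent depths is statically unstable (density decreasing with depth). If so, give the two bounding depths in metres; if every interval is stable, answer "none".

Evaluate Δρ/ρ₀ = −αΔT + βΔS across each adjacent pair:
  34–37 m: −αΔT+βΔS = −(2.5 × 10⁻⁴)(+0.3)+(7.6 × 10⁻⁴)(+2.38) = 1.7 × 10⁻³ → stable
  37–78 m: −αΔT+βΔS = −(2.5 × 10⁻⁴)(+3.6)+(7.6 × 10⁻⁴)(+2.62) = 1.1 × 10⁻³ → stable
  78–144 m: −αΔT+βΔS = −(2.5 × 10⁻⁴)(+1.9)+(7.6 × 10⁻⁴)(-6.02) = -5.1 × 10⁻³ → UNSTABLE
  144–149 m: −αΔT+βΔS = −(2.5 × 10⁻⁴)(-0.8)+(7.6 × 10⁻⁴)(+2.49) = 2.1 × 10⁻³ → stable
  149–230 m: −αΔT+βΔS = −(2.5 × 10⁻⁴)(-1.1)+(7.6 × 10⁻⁴)(+2.14) = 1.9 × 10⁻³ → stable
The 78–144 m interval has Δρ < 0: lighter water underlies denser water.

78–144 m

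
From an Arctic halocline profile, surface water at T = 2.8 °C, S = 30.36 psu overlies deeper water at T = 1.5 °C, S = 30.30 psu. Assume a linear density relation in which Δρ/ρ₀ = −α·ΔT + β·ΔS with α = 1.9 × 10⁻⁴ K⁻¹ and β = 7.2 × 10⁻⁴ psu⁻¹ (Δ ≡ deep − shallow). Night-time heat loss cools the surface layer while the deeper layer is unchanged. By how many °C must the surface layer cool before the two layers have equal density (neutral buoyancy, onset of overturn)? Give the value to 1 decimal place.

1.1 °C

Neutral buoyancy requires Δρ = 0, i.e. −α(T_deep − T_surf′) + β(S_deep − S_surf) = 0.
T_surf′ = T_deep − (β/α)·ΔS = 1.5 − (7.2 × 10⁻⁴/1.9 × 10⁻⁴)·(-0.06) = 1.727 °C.
Cooling required: 2.8 − (1.727) = 1.073 °C.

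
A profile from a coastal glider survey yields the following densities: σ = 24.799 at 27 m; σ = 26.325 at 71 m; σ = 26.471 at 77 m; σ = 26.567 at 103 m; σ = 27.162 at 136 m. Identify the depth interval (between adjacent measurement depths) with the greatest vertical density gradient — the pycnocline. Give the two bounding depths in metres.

Compute the density gradient over each adjacent pair:
  27–71 m: Δρ/Δz = 1.526/44 = 0.035 kg m⁻⁴
  71–77 m: Δρ/Δz = 0.146/6 = 0.024 kg m⁻⁴
  77–103 m: Δρ/Δz = 0.096/26 = 3.7 × 10⁻³ kg m⁻⁴
  103–136 m: Δρ/Δz = 0.595/33 = 0.018 kg m⁻⁴
The largest gradient is in the 27–71 m interval — the pycnocline.

27–71 m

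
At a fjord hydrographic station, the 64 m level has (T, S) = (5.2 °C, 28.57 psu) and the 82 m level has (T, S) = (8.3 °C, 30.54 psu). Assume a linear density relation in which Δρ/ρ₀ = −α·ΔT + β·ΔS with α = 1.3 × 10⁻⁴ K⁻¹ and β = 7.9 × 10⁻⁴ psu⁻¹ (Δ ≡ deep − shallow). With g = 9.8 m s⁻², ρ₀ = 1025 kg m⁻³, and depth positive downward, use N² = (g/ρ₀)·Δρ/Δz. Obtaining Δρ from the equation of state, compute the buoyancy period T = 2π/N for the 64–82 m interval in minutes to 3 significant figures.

ΔT = +3.1 K, ΔS = +1.97 psu (deep − shallow).
Δρ/ρ₀ = −αΔT + βΔS = -4.03 × 10⁻⁴ + 1.5563 × 10⁻³ = 1.1533 × 10⁻³, so Δρ ≈ 1.182 kg m⁻³.
N² = (g/ρ₀)·Δρ/Δz = g·(Δρ/ρ₀)/Δz = 9.8 × 1.1533 × 10⁻³ / 18 = 6.2791 × 10⁻⁴ s⁻².
N = √(6.2791 × 10⁻⁴) = 0.025058 rad s⁻¹ → T = 2π/N = 250.75 s = 4.1792 min ≈ 4.18 min.

4.18 min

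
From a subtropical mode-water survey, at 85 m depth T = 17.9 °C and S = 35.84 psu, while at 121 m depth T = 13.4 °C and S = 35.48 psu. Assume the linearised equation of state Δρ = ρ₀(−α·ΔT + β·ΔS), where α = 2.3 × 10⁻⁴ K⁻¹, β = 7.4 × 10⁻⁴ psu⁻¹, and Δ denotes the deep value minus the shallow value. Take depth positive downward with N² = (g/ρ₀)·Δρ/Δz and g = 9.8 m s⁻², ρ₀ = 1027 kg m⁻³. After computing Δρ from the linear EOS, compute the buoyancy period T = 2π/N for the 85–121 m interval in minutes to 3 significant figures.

7.24 min

ΔT = -4.5 K, ΔS = -0.36 psu (deep − shallow).
Δρ/ρ₀ = −αΔT + βΔS = 1.035 × 10⁻³ − 2.664 × 10⁻⁴ = 7.686 × 10⁻⁴, so Δρ ≈ 0.7894 kg m⁻³.
N² = (g/ρ₀)·Δρ/Δz = g·(Δρ/ρ₀)/Δz = 9.8 × 7.686 × 10⁻⁴ / 36 = 2.0923 × 10⁻⁴ s⁻².
N = √(2.0923 × 10⁻⁴) = 0.014465 rad s⁻¹ → T = 2π/N = 434.37 s = 7.2395 min ≈ 7.24 min.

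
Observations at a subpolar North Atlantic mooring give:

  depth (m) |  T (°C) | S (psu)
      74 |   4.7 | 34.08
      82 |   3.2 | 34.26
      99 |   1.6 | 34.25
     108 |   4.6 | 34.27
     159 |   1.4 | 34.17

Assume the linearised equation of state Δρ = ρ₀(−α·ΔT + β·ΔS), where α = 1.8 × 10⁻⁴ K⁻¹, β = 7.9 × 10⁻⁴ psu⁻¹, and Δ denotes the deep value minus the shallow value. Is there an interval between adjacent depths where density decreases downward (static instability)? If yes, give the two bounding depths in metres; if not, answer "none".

Evaluate Δρ/ρ₀ = −αΔT + βΔS across each adjacent pair:
  74–82 m: −αΔT+βΔS = −(1.8 × 10⁻⁴)(-1.5)+(7.9 × 10⁻⁴)(+0.18) = 4.1 × 10⁻⁴ → stable
  82–99 m: −αΔT+βΔS = −(1.8 × 10⁻⁴)(-1.6)+(7.9 × 10⁻⁴)(-0.01) = 2.8 × 10⁻⁴ → stable
  99–108 m: −αΔT+βΔS = −(1.8 × 10⁻⁴)(+3.0)+(7.9 × 10⁻⁴)(+0.02) = -5.2 × 10⁻⁴ → UNSTABLE
  108–159 m: −αΔT+βΔS = −(1.8 × 10⁻⁴)(-3.2)+(7.9 × 10⁻⁴)(-0.10) = 5.0 × 10⁻⁴ → stable
The 99–108 m interval has Δρ < 0: lighter water underlies denser water.

99–108 m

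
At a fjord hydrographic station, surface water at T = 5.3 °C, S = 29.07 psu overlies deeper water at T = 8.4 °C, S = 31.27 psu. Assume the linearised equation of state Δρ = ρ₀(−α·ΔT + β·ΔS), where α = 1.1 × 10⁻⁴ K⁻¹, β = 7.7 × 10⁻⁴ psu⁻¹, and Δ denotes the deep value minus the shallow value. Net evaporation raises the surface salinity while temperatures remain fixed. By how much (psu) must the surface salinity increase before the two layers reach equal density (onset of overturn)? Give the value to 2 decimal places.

1.76 psu

Neutral buoyancy requires −α(T_deep − T_surf) + β(S_deep − S_surf′) = 0.
S_surf′ = S_deep − (α/β)·ΔT = 31.27 − (1.1 × 10⁻⁴/7.7 × 10⁻⁴)·(+3.1) = 30.8271 psu.
Increase required: 30.8271 − 29.07 = 1.7571 psu.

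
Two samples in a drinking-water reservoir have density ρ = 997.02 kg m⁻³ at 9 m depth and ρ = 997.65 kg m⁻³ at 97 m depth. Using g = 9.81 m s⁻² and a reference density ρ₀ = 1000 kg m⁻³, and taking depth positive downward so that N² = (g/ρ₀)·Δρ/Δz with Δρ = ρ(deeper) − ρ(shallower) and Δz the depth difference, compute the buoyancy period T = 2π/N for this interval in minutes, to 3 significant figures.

12.5 min

Δρ = 997.65 − 997.02 = 0.63 kg m⁻³ over Δz = 97 − 9 = 88 m.
N² = (9.81/1000) × (0.63/88) = 7.0231 × 10⁻⁵ s⁻².
N = √(7.0231 × 10⁻⁵) = 8.3804 × 10⁻³ rad s⁻¹, so T = 2π/N = 749.75 s = 12.496 min ≈ 12.5 min.
Since Δρ > 0 the layer is stably stratified.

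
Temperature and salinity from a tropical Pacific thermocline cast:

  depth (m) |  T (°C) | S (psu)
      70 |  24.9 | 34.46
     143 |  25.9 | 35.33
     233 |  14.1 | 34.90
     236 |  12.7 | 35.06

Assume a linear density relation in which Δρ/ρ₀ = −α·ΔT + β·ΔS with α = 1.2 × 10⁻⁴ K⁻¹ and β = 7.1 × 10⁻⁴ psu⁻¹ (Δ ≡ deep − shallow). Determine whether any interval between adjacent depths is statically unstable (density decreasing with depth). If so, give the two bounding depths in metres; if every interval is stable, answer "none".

Evaluate Δρ/ρ₀ = −αΔT + βΔS across each adjacent pair:
  70–143 m: −αΔT+βΔS = −(1.2 × 10⁻⁴)(+1.0)+(7.1 × 10⁻⁴)(+0.87) = 5.0 × 10⁻⁴ → stable
  143–233 m: −αΔT+βΔS = −(1.2 × 10⁻⁴)(-11.8)+(7.1 × 10⁻⁴)(-0.43) = 1.1 × 10⁻³ → stable
  233–236 m: −αΔT+βΔS = −(1.2 × 10⁻⁴)(-1.4)+(7.1 × 10⁻⁴)(+0.16) = 2.8 × 10⁻⁴ → stable
Every interval has Δρ > 0: the column is stably stratified throughout.

none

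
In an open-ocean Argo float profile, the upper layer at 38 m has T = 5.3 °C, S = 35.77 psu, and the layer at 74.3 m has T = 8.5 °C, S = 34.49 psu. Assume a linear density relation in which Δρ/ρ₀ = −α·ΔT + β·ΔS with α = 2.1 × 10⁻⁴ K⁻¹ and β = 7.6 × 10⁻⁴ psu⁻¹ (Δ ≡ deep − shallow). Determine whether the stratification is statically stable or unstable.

ΔT = 8.5 − 5.3 = +3.2 K and ΔS = 34.49 − 35.77 = -1.28 psu (deep − shallow).
−αΔT = -6.72 × 10⁻⁴; βΔS = -9.728 × 10⁻⁴; sum Δρ/ρ₀ = -1.6448 × 10⁻³.
Δρ/ρ₀ < 0, so Δρ < 0: deeper water is lighter → statically unstable; the column would overturn.

unstable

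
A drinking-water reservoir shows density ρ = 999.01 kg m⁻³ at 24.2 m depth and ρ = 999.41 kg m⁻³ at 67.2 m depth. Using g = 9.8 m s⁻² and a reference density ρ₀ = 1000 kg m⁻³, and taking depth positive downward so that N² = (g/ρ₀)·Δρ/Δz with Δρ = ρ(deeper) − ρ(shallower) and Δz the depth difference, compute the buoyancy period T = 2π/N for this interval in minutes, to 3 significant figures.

Δρ = 999.41 − 999.01 = 0.40 kg m⁻³ over Δz = 67.2 − 24.2 = 43 m.
N² = (9.8/1000) × (0.40/43) = 9.1163 × 10⁻⁵ s⁻².
N = √(9.1163 × 10⁻⁵) = 9.5479 × 10⁻³ rad s⁻¹, so T = 2π/N = 658.07 s = 10.968 min ≈ 11.0 min.
N² > 0, so the interval is statically stable.

11.0 min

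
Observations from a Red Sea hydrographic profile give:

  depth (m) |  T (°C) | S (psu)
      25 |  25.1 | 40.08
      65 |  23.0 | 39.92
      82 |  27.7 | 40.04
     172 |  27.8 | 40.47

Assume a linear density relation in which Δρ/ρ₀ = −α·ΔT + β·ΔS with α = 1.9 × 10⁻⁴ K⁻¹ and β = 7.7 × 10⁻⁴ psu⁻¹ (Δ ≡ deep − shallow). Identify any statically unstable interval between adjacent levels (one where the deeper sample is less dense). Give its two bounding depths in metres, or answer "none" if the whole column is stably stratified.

Evaluate Δρ/ρ₀ = −αΔT + βΔS across each adjacent pair:
  25–65 m: −αΔT+βΔS = −(1.9 × 10⁻⁴)(-2.1)+(7.7 × 10⁻⁴)(-0.16) = 2.8 × 10⁻⁴ → stable
  65–82 m: −αΔT+βΔS = −(1.9 × 10⁻⁴)(+4.7)+(7.7 × 10⁻⁴)(+0.12) = -8.0 × 10⁻⁴ → UNSTABLE
  82–172 m: −αΔT+βΔS = −(1.9 × 10⁻⁴)(+0.1)+(7.7 × 10⁻⁴)(+0.43) = 3.1 × 10⁻⁴ → stable
The 65–82 m interval has Δρ < 0: lighter water underlies denser water.

65–82 m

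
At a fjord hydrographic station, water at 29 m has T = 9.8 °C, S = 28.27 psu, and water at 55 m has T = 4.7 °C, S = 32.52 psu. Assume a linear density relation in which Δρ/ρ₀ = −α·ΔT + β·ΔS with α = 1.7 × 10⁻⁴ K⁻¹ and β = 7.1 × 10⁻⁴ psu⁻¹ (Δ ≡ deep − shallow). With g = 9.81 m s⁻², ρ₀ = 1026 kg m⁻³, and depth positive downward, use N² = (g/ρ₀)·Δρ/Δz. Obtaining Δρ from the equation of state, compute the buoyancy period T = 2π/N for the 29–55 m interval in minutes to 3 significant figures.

2.74 min

ΔT = -5.1 K, ΔS = +4.25 psu (deep − shallow).
Δρ/ρ₀ = −αΔT + βΔS = 8.67 × 10⁻⁴ + 3.0175 × 10⁻³ = 3.8845 × 10⁻³, so Δρ ≈ 3.985 kg m⁻³.
N² = (g/ρ₀)·Δρ/Δz = g·(Δρ/ρ₀)/Δz = 9.81 × 3.8845 × 10⁻³ / 26 = 1.4657 × 10⁻³ s⁻².
N = √(1.4657 × 10⁻³) = 0.038284 rad s⁻¹ → T = 2π/N = 164.12 s = 2.7353 min ≈ 2.74 min.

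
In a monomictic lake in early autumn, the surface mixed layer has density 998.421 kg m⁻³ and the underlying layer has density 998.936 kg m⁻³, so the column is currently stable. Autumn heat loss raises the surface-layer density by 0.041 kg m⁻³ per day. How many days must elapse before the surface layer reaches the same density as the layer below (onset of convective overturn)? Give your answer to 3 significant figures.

Density deficit of the surface layer: 998.936 − 998.421 = 0.515 kg m⁻³.
Required change = 0.515 / 0.041 = 12.6 days.

12.6 days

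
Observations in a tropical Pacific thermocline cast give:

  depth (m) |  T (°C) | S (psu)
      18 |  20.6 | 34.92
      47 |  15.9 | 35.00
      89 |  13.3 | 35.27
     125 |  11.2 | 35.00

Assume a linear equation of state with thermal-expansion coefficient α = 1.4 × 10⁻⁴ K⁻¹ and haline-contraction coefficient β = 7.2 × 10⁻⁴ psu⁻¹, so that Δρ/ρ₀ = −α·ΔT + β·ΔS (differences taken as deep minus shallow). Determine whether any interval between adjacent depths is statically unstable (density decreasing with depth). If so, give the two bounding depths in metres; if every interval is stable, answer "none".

none

Evaluate Δρ/ρ₀ = −αΔT + βΔS across each adjacent pair:
  18–47 m: −αΔT+βΔS = −(1.4 × 10⁻⁴)(-4.7)+(7.2 × 10⁻⁴)(+0.08) = 7.2 × 10⁻⁴ → stable
  47–89 m: −αΔT+βΔS = −(1.4 × 10⁻⁴)(-2.6)+(7.2 × 10⁻⁴)(+0.27) = 5.6 × 10⁻⁴ → stable
  89–125 m: −αΔT+βΔS = −(1.4 × 10⁻⁴)(-2.1)+(7.2 × 10⁻⁴)(-0.27) = 1.0 × 10⁻⁴ → stable
Every interval has Δρ > 0: the column is stably stratified throughout.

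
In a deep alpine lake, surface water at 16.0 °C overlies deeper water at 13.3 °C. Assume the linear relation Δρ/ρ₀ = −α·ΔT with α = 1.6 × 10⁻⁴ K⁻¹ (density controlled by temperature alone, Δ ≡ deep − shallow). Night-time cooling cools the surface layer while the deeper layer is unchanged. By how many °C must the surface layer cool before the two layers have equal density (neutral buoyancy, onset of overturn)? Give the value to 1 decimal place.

With temperature the only control, equal density requires T_surf′ = T_deep.
T_surf′ = 13.3 °C.
Cooling required: 16.0 − 13.3 = 2.7 °C.

2.7 °C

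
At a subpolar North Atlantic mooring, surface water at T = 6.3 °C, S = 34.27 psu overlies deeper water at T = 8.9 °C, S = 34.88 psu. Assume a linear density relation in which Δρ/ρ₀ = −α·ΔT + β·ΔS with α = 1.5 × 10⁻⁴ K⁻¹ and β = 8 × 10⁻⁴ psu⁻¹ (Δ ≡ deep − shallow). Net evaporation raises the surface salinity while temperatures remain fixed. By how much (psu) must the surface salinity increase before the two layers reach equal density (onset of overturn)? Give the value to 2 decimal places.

0.12 psu

Neutral buoyancy requires −α(T_deep − T_surf) + β(S_deep − S_surf′) = 0.
S_surf′ = S_deep − (α/β)·ΔT = 34.88 − (1.5 × 10⁻⁴/8 × 10⁻⁴)·(+2.6) = 34.3925 psu.
Increase required: 34.3925 − 34.27 = 0.1225 psu.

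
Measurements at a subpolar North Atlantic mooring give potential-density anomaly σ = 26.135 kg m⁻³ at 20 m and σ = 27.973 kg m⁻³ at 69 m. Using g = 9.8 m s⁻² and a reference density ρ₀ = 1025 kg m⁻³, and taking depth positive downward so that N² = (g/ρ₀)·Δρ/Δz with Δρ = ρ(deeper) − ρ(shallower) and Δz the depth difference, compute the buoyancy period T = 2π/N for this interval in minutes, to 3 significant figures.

Δρ = 1027.973 − 1026.135 = 1.838 kg m⁻³ over Δz = 69 − 20 = 49 m.
N² = (9.8/1025) × (1.838/49) = 3.5863 × 10⁻⁴ s⁻².
N = √(3.5863 × 10⁻⁴) = 0.018938 rad s⁻¹, so T = 2π/N = 331.78 s = 5.5297 min ≈ 5.53 min.

5.53 min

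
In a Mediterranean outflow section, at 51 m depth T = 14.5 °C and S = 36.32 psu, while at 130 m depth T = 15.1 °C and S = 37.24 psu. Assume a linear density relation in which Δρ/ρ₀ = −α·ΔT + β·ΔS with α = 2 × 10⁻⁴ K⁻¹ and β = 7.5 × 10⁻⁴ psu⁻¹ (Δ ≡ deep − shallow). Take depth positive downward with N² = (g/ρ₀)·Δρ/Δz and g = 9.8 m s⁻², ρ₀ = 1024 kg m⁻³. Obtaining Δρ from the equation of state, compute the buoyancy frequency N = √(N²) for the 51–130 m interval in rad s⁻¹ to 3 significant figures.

ΔT = +0.6 K, ΔS = +0.92 psu (deep − shallow).
Δρ/ρ₀ = −αΔT + βΔS = -1.20 × 10⁻⁴ + 6.90 × 10⁻⁴ = 5.70 × 10⁻⁴, so Δρ ≈ 0.5837 kg m⁻³.
N² = (g/ρ₀)·Δρ/Δz = g·(Δρ/ρ₀)/Δz = 9.8 × 5.70 × 10⁻⁴ / 79 = 7.0709 × 10⁻⁵ s⁻².
N = √(7.0709 × 10⁻⁵) = 8.4089 × 10⁻³ rad s⁻¹ ≈ 8.41 × 10⁻³ rad s⁻¹.

8.41 × 10⁻³ rad s⁻¹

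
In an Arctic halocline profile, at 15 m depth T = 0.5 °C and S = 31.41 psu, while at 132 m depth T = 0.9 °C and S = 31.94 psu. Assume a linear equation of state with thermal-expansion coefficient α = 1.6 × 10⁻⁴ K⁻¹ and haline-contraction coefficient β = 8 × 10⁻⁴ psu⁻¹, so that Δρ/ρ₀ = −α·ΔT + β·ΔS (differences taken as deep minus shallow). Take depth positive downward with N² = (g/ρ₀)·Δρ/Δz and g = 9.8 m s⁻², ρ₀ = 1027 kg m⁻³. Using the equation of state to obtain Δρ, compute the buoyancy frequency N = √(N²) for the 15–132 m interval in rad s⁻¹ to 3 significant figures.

5.49 × 10⁻³ rad s⁻¹

ΔT = +0.4 K, ΔS = +0.53 psu (deep − shallow).
Δρ/ρ₀ = −αΔT + βΔS = -6.40 × 10⁻⁵ + 4.24 × 10⁻⁴ = 3.60 × 10⁻⁴, so Δρ ≈ 0.3697 kg m⁻³.
N² = (g/ρ₀)·Δρ/Δz = g·(Δρ/ρ₀)/Δz = 9.8 × 3.60 × 10⁻⁴ / 117 = 3.0154 × 10⁻⁵ s⁻².
N = √(3.0154 × 10⁻⁵) = 5.4913 × 10⁻³ rad s⁻¹ ≈ 5.49 × 10⁻³ rad s⁻¹.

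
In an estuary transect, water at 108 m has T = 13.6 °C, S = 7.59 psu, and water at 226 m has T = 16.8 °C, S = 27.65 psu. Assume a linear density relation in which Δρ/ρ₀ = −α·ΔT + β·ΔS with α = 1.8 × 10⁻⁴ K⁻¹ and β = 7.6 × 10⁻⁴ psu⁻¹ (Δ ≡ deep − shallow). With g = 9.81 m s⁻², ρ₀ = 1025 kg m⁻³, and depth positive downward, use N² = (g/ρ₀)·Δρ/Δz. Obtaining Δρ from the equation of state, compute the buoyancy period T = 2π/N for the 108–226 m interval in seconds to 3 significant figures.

ΔT = +3.2 K, ΔS = +20.06 psu (deep − shallow).
Δρ/ρ₀ = −αΔT + βΔS = -5.76 × 10⁻⁴ + 0.0152456 = 0.0146696, so Δρ ≈ 15.04 kg m⁻³.
N² = (g/ρ₀)·Δρ/Δz = g·(Δρ/ρ₀)/Δz = 9.81 × 0.0146696 / 118 = 1.2196 × 10⁻³ s⁻².
N = √(1.2196 × 10⁻³) = 0.034923 rad s⁻¹ → T = 2π/N = 179.92 s ≈ 180 s.

180 s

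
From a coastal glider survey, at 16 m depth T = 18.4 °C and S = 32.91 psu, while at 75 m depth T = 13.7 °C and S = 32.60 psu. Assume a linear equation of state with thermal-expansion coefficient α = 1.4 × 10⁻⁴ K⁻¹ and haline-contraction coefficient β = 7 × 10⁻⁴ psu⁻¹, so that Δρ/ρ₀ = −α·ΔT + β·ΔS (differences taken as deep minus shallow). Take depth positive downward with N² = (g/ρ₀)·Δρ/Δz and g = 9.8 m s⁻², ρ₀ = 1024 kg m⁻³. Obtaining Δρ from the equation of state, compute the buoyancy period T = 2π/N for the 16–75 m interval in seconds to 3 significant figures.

734 s

ΔT = -4.7 K, ΔS = -0.31 psu (deep − shallow).
Δρ/ρ₀ = −αΔT + βΔS = 6.58 × 10⁻⁴ − 2.17 × 10⁻⁴ = 4.41 × 10⁻⁴, so Δρ ≈ 0.4516 kg m⁻³.
N² = (g/ρ₀)·Δρ/Δz = g·(Δρ/ρ₀)/Δz = 9.8 × 4.41 × 10⁻⁴ / 59 = 7.3251 × 10⁻⁵ s⁻².
N = √(7.3251 × 10⁻⁵) = 8.5587 × 10⁻³ rad s⁻¹ → T = 2π/N = 734.13 s ≈ 734 s.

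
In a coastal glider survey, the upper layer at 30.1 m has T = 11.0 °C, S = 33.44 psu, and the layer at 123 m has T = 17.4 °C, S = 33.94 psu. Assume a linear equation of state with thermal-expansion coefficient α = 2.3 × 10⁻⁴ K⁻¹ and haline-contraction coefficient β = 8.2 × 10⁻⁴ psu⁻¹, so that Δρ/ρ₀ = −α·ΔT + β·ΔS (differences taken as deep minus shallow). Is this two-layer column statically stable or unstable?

ΔT = 17.4 − 11.0 = +6.4 K and ΔS = 33.94 − 33.44 = +0.50 psu (deep − shallow).
−αΔT = -1.472 × 10⁻³; βΔS = 4.10 × 10⁻⁴; sum Δρ/ρ₀ = -1.062 × 10⁻³.
Δρ/ρ₀ < 0, so Δρ < 0: deeper water is lighter → statically unstable; the column would overturn.

unstable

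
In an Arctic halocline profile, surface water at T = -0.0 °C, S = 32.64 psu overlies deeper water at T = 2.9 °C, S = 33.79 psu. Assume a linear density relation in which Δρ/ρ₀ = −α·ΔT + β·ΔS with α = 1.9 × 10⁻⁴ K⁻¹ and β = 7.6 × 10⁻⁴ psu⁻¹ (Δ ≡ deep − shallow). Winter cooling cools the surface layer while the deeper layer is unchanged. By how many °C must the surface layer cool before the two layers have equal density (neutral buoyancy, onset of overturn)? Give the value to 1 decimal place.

Neutral buoyancy requires Δρ = 0, i.e. −α(T_deep − T_surf′) + β(S_deep − S_surf) = 0.
T_surf′ = T_deep − (β/α)·ΔS = 2.9 − (7.6 × 10⁻⁴/1.9 × 10⁻⁴)·(+1.15) = -1.700 °C.
Cooling required: -0.0 − (-1.700) = 1.700 °C.

1.7 °C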